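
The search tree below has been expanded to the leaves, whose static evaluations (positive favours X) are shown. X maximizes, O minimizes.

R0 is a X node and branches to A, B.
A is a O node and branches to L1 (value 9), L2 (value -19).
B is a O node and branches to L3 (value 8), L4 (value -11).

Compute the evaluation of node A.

-19

A (O): min(9, -19) = -19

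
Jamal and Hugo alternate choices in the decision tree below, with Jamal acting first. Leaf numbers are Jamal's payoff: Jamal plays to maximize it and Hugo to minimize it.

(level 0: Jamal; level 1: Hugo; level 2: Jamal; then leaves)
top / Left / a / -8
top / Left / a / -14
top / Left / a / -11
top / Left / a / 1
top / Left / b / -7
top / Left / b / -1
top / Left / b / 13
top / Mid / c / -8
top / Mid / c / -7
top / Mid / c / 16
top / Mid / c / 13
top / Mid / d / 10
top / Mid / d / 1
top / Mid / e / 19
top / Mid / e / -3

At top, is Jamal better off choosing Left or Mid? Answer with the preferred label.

Mid

a (Jamal): max(-8, -14, -11, 1) = 1
b (Jamal): max(-7, -1, 13) = 13
Left (Hugo): min(1, 13) = 1
c (Jamal): max(-8, -7, 16, 13) = 16
d (Jamal): max(10, 1) = 10
e (Jamal): max(19, -3) = 19
Mid (Hugo): min(16, 10, 19) = 10
Jamal prefers the higher value; Left=1, Mid=10. Mid is better since 10 > 1.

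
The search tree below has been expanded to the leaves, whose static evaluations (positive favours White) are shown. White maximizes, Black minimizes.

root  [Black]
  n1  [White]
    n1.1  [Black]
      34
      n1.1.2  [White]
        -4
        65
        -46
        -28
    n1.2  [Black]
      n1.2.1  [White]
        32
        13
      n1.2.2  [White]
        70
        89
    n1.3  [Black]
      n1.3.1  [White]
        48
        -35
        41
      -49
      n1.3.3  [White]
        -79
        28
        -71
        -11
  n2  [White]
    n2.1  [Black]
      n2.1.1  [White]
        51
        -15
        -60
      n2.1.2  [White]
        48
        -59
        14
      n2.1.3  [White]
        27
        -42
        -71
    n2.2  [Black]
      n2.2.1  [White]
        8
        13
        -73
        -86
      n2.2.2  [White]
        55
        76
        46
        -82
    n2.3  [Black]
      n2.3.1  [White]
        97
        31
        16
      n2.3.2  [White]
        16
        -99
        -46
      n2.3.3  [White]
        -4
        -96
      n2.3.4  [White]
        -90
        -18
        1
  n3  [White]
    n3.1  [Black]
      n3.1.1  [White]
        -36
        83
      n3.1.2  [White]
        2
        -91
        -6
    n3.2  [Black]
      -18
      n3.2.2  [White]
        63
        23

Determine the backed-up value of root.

n1.1.2 (White): max(-4, 65, -46, -28) = 65
n1.1 (Black): min(34, 65) = 34
n1.2.1 (White): max(32, 13) = 32
n1.2.2 (White): max(70, 89) = 89
n1.2 (Black): min(32, 89) = 32
n1.3.1 (White): max(48, -35, 41) = 48
n1.3.3 (White): max(-79, 28, -71, -11) = 28
n1.3 (Black): min(48, -49, 28) = -49
n1 (White): max(34, 32, -49) = 34
n2.1.1 (White): max(51, -15, -60) = 51
n2.1.2 (White): max(48, -59, 14) = 48
n2.1.3 (White): max(27, -42, -71) = 27
n2.1 (Black): min(51, 48, 27) = 27
n2.2.1 (White): max(8, 13, -73, -86) = 13
n2.2.2 (White): max(55, 76, 46, -82) = 76
n2.2 (Black): min(13, 76) = 13
n2.3.1 (White): max(97, 31, 16) = 97
n2.3.2 (White): max(16, -99, -46) = 16
n2.3.3 (White): max(-4, -96) = -4
n2.3.4 (White): max(-90, -18, 1) = 1
n2.3 (Black): min(97, 16, -4, 1) = -4
n2 (White): max(27, 13, -4) = 27
n3.1.1 (White): max(-36, 83) = 83
n3.1.2 (White): max(2, -91, -6) = 2
n3.1 (Black): min(83, 2) = 2
n3.2.2 (White): max(63, 23) = 63
n3.2 (Black): min(-18, 63) = -18
n3 (White): max(2, -18) = 2
root (Black): min(34, 27, 2) = 2

2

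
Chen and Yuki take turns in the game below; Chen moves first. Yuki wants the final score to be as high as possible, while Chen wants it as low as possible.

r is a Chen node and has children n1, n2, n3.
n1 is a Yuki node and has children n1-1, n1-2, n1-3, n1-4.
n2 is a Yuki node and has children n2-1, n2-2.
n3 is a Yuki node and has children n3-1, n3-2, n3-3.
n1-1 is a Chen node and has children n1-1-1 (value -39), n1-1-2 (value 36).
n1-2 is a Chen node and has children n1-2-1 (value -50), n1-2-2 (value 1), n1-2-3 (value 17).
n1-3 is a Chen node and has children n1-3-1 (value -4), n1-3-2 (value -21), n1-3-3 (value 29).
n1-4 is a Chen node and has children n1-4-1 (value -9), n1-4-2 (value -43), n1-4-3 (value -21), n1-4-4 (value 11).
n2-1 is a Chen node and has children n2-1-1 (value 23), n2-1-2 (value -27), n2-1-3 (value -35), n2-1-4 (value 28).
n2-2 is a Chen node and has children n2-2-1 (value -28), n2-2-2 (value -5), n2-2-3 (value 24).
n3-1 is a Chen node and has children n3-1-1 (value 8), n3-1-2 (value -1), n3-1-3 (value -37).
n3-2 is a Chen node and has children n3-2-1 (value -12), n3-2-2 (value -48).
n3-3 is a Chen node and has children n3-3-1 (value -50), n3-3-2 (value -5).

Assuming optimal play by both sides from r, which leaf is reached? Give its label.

n1-1 (Chen): min(-39, 36) = -39
n1-2 (Chen): min(-50, 1, 17) = -50
n1-3 (Chen): min(-4, -21, 29) = -21
n1-4 (Chen): min(-9, -43, -21, 11) = -43
n1 (Yuki): max(-39, -50, -21, -43) = -21
n2-1 (Chen): min(23, -27, -35, 28) = -35
n2-2 (Chen): min(-28, -5, 24) = -28
n2 (Yuki): max(-35, -28) = -28
n3-1 (Chen): min(8, -1, -37) = -37
n3-2 (Chen): min(-12, -48) = -48
n3-3 (Chen): min(-50, -5) = -50
n3 (Yuki): max(-37, -48, -50) = -37
r (Chen): min(-21, -28, -37) = -37
At r, Chen picks n3 (lowest: -37).
At n3, Yuki picks n3-1 (highest: -37).
At n3-1, Chen picks n3-1-3 (lowest: -37).
Terminal value -37.

n3-1-3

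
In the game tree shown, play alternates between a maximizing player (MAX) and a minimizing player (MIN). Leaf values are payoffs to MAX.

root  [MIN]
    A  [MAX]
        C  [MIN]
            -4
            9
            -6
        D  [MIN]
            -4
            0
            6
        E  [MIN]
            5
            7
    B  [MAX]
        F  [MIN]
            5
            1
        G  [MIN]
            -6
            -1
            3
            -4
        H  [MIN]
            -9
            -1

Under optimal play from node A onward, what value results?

C (MIN): min(-4, 9, -6) = -6
D (MIN): min(-4, 0, 6) = -4
E (MIN): min(5, 7) = 5
A (MAX): max(-6, -4, 5) = 5

5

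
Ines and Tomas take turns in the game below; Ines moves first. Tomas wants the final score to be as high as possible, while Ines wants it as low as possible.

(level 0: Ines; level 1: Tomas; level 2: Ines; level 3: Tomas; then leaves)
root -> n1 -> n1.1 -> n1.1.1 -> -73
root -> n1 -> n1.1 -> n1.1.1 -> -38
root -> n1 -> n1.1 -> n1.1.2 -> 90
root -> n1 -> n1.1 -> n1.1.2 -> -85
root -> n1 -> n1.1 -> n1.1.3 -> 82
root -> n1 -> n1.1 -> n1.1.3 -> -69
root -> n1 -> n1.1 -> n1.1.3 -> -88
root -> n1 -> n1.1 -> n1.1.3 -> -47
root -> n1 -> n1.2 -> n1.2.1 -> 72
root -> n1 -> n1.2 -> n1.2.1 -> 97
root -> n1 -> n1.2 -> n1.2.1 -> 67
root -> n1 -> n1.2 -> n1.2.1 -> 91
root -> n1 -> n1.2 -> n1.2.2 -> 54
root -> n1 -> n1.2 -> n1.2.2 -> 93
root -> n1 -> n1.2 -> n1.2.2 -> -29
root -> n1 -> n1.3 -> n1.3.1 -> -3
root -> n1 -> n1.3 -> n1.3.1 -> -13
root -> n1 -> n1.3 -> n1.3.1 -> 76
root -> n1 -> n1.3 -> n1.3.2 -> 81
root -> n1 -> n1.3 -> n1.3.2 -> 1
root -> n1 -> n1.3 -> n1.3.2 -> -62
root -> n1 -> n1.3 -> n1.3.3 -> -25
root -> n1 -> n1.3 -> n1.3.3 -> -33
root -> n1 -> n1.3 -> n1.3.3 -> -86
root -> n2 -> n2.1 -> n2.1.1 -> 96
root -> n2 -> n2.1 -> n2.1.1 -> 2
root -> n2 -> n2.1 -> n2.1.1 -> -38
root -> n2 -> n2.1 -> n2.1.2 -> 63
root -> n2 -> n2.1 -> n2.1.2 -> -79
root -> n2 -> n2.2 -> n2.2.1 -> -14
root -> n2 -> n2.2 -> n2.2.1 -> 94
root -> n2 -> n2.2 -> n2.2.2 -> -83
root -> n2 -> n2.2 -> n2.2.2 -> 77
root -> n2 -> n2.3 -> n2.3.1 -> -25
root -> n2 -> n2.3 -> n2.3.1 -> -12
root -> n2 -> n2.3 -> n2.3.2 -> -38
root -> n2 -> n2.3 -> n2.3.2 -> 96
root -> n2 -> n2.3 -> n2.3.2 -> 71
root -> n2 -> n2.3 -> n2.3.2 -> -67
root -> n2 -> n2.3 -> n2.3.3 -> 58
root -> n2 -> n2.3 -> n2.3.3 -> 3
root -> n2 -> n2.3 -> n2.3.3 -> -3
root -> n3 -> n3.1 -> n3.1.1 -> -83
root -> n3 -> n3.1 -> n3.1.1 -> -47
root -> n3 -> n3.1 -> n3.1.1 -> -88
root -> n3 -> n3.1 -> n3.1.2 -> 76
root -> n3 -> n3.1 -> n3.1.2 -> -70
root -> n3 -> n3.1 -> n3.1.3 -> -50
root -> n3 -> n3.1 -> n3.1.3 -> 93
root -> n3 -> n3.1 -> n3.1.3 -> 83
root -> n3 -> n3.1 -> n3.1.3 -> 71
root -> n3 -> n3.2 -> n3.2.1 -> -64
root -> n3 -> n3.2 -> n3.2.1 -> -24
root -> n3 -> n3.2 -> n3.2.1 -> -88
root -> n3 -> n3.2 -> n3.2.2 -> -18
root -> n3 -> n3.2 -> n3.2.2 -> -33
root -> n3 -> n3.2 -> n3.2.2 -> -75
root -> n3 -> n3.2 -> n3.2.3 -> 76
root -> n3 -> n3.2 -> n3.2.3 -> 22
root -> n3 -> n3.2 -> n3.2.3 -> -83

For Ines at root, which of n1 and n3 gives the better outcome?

n3

n1.1.1 (Tomas): max(-73, -38) = -38
n1.1.2 (Tomas): max(90, -85) = 90
n1.1.3 (Tomas): max(82, -69, -88, -47) = 82
n1.1 (Ines): min(-38, 90, 82) = -38
n1.2.1 (Tomas): max(72, 97, 67, 91) = 97
n1.2.2 (Tomas): max(54, 93, -29) = 93
n1.2 (Ines): min(97, 93) = 93
n1.3.1 (Tomas): max(-3, -13, 76) = 76
n1.3.2 (Tomas): max(81, 1, -62) = 81
n1.3.3 (Tomas): max(-25, -33, -86) = -25
n1.3 (Ines): min(76, 81, -25) = -25
n1 (Tomas): max(-38, 93, -25) = 93
n3.1.1 (Tomas): max(-83, -47, -88) = -47
n3.1.2 (Tomas): max(76, -70) = 76
n3.1.3 (Tomas): max(-50, 93, 83, 71) = 93
n3.1 (Ines): min(-47, 76, 93) = -47
n3.2.1 (Tomas): max(-64, -24, -88) = -24
n3.2.2 (Tomas): max(-18, -33, -75) = -18
n3.2.3 (Tomas): max(76, 22, -83) = 76
n3.2 (Ines): min(-24, -18, 76) = -24
n3 (Tomas): max(-47, -24) = -24
Ines prefers the lower value; n1=93, n3=-24. n3 is better since -24 < 93.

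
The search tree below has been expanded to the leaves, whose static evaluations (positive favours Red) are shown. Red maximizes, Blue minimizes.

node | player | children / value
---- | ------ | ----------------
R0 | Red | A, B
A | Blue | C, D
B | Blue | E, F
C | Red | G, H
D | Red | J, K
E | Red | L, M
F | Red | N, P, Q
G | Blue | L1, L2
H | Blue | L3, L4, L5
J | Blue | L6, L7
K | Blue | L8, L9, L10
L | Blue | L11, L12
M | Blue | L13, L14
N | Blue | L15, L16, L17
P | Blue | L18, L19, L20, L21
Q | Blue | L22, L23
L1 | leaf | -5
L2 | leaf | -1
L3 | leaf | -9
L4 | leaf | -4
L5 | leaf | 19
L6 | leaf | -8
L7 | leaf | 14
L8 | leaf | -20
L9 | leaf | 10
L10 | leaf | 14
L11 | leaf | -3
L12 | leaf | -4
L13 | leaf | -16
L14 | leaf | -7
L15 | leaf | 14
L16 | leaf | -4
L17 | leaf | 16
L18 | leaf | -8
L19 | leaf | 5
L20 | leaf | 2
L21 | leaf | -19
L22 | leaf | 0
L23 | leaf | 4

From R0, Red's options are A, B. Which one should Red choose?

G (Blue): min(-5, -1) = -5
H (Blue): min(-9, -4, 19) = -9
C (Red): max(-5, -9) = -5
J (Blue): min(-8, 14) = -8
K (Blue): min(-20, 10, 14) = -20
D (Red): max(-8, -20) = -8
A (Blue): min(-5, -8) = -8
L (Blue): min(-3, -4) = -4
M (Blue): min(-16, -7) = -16
E (Red): max(-4, -16) = -4
N (Blue): min(14, -4, 16) = -4
P (Blue): min(-8, 5, 2, -19) = -19
Q (Blue): min(0, 4) = 0
F (Red): max(-4, -19, 0) = 0
B (Blue): min(-4, 0) = -4
R0 (Red): max(-8, -4) = -4
Red at R0 wants the highest of {A=-8, B=-4}, so chooses B.

B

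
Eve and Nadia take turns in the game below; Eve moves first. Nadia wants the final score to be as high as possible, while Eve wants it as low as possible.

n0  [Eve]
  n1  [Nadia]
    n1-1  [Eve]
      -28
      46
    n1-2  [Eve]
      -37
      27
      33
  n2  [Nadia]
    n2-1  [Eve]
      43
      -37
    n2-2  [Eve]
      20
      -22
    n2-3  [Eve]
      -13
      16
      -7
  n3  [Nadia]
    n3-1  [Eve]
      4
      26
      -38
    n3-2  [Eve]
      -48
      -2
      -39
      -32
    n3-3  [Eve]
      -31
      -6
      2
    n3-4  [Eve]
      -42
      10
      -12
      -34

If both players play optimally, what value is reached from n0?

n1-1 (Eve): min(-28, 46) = -28
n1-2 (Eve): min(-37, 27, 33) = -37
n1 (Nadia): max(-28, -37) = -28
n2-1 (Eve): min(43, -37) = -37
n2-2 (Eve): min(20, -22) = -22
n2-3 (Eve): min(-13, 16, -7) = -13
n2 (Nadia): max(-37, -22, -13) = -13
n3-1 (Eve): min(4, 26, -38) = -38
n3-2 (Eve): min(-48, -2, -39, -32) = -48
n3-3 (Eve): min(-31, -6, 2) = -31
n3-4 (Eve): min(-42, 10, -12, -34) = -42
n3 (Nadia): max(-38, -48, -31, -42) = -31
n0 (Eve): min(-28, -13, -31) = -31

-31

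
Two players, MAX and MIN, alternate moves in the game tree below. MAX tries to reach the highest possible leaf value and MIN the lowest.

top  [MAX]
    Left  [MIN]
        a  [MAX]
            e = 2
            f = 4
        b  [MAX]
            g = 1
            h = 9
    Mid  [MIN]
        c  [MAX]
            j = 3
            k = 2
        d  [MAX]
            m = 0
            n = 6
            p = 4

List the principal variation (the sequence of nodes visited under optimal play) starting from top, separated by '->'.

top -> Left -> a -> f

a (MAX): max(2, 4) = 4
b (MAX): max(1, 9) = 9
Left (MIN): min(4, 9) = 4
c (MAX): max(3, 2) = 3
d (MAX): max(0, 6, 4) = 6
Mid (MIN): min(3, 6) = 3
top (MAX): max(4, 3) = 4
At top, MAX picks Left (highest: 4).
At Left, MIN picks a (lowest: 4).
At a, MAX picks f (highest: 4).
Terminal value 4.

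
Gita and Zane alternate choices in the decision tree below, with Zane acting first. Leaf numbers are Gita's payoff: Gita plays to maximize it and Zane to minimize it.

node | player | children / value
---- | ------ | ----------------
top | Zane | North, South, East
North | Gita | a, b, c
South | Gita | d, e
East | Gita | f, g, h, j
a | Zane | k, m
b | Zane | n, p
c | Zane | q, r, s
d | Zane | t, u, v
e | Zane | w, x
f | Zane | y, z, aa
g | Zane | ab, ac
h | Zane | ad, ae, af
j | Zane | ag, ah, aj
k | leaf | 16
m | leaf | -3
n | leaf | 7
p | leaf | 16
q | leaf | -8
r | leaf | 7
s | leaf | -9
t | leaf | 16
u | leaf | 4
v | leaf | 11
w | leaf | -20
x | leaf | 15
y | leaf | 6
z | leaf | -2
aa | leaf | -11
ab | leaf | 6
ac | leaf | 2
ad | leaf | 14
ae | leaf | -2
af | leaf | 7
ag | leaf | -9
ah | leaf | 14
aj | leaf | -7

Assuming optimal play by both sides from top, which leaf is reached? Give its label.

a (Zane): min(16, -3) = -3
b (Zane): min(7, 16) = 7
c (Zane): min(-8, 7, -9) = -9
North (Gita): max(-3, 7, -9) = 7
d (Zane): min(16, 4, 11) = 4
e (Zane): min(-20, 15) = -20
South (Gita): max(4, -20) = 4
f (Zane): min(6, -2, -11) = -11
g (Zane): min(6, 2) = 2
h (Zane): min(14, -2, 7) = -2
j (Zane): min(-9, 14, -7) = -9
East (Gita): max(-11, 2, -2, -9) = 2
top (Zane): min(7, 4, 2) = 2
At top, Zane picks East (lowest: 2).
At East, Gita picks g (highest: 2).
At g, Zane picks ac (lowest: 2).
Terminal value 2.

ac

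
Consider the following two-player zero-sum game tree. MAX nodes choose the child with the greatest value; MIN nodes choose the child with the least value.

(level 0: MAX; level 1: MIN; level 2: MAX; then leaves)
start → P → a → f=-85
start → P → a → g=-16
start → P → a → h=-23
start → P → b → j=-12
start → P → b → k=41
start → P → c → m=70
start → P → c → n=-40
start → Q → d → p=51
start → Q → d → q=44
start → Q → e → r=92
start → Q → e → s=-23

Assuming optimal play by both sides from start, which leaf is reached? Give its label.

a (MAX): max(-85, -16, -23) = -16
b (MAX): max(-12, 41) = 41
c (MAX): max(70, -40) = 70
P (MIN): min(-16, 41, 70) = -16
d (MAX): max(51, 44) = 51
e (MAX): max(92, -23) = 92
Q (MIN): min(51, 92) = 51
start (MAX): max(-16, 51) = 51
At start, MAX picks Q (highest: 51).
At Q, MIN picks d (lowest: 51).
At d, MAX picks p (highest: 51).
Terminal value 51.

p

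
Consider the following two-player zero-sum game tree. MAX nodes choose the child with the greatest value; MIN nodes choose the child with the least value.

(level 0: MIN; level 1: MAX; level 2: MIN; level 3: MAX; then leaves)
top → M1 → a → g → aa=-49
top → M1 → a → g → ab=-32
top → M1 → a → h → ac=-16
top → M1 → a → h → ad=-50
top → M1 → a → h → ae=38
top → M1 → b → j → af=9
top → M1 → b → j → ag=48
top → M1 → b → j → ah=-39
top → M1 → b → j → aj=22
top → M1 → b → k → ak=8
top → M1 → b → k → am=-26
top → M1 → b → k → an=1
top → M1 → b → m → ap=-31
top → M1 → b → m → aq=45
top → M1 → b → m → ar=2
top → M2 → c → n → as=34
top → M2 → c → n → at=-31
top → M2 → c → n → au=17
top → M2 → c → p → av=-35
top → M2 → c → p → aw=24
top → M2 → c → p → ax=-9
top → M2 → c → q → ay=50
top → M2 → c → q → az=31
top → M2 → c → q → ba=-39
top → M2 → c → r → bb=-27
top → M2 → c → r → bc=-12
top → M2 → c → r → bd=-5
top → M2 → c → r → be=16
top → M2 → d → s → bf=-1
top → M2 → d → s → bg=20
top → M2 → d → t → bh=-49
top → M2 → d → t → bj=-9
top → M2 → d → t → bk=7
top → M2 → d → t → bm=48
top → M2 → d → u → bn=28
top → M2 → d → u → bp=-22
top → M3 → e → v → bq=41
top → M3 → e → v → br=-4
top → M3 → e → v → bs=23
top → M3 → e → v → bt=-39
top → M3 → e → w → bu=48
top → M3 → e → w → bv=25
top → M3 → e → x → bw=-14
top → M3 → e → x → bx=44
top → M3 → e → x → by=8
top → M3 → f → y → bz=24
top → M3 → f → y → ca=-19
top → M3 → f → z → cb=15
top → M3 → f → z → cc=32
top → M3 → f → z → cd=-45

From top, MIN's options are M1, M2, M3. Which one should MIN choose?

M1

g (MAX): max(-49, -32) = -32
h (MAX): max(-16, -50, 38) = 38
a (MIN): min(-32, 38) = -32
j (MAX): max(9, 48, -39, 22) = 48
k (MAX): max(8, -26, 1) = 8
m (MAX): max(-31, 45, 2) = 45
b (MIN): min(48, 8, 45) = 8
M1 (MAX): max(-32, 8) = 8
n (MAX): max(34, -31, 17) = 34
p (MAX): max(-35, 24, -9) = 24
q (MAX): max(50, 31, -39) = 50
r (MAX): max(-27, -12, -5, 16) = 16
c (MIN): min(34, 24, 50, 16) = 16
s (MAX): max(-1, 20) = 20
t (MAX): max(-49, -9, 7, 48) = 48
u (MAX): max(28, -22) = 28
d (MIN): min(20, 48, 28) = 20
M2 (MAX): max(16, 20) = 20
v (MAX): max(41, -4, 23, -39) = 41
w (MAX): max(48, 25) = 48
x (MAX): max(-14, 44, 8) = 44
e (MIN): min(41, 48, 44) = 41
y (MAX): max(24, -19) = 24
z (MAX): max(15, 32, -45) = 32
f (MIN): min(24, 32) = 24
M3 (MAX): max(41, 24) = 41
top (MIN): min(8, 20, 41) = 8
MIN at top wants the lowest of {M1=8, M2=20, M3=41}, so chooses M1.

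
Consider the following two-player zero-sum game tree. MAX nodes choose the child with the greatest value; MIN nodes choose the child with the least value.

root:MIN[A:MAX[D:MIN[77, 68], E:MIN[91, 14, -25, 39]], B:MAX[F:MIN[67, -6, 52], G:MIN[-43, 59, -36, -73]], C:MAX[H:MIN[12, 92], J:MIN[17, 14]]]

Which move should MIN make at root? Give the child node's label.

B

D (MIN): min(77, 68) = 68
E (MIN): min(91, 14, -25, 39) = -25
A (MAX): max(68, -25) = 68
F (MIN): min(67, -6, 52) = -6
G (MIN): min(-43, 59, -36, -73) = -73
B (MAX): max(-6, -73) = -6
H (MIN): min(12, 92) = 12
J (MIN): min(17, 14) = 14
C (MAX): max(12, 14) = 14
root (MIN): min(68, -6, 14) = -6
MIN at root wants the lowest of {A=68, B=-6, C=14}, so chooses B.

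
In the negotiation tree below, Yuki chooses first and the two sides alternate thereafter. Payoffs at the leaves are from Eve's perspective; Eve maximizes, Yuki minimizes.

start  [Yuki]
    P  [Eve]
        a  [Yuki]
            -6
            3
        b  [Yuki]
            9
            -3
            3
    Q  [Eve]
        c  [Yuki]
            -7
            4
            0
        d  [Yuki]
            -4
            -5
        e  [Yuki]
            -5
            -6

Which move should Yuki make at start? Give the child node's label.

Q

a (Yuki): min(-6, 3) = -6
b (Yuki): min(9, -3, 3) = -3
P (Eve): max(-6, -3) = -3
c (Yuki): min(-7, 4, 0) = -7
d (Yuki): min(-4, -5) = -5
e (Yuki): min(-5, -6) = -6
Q (Eve): max(-7, -5, -6) = -5
start (Yuki): min(-3, -5) = -5
Yuki at start wants the lowest of {P=-3, Q=-5}, so chooses Q.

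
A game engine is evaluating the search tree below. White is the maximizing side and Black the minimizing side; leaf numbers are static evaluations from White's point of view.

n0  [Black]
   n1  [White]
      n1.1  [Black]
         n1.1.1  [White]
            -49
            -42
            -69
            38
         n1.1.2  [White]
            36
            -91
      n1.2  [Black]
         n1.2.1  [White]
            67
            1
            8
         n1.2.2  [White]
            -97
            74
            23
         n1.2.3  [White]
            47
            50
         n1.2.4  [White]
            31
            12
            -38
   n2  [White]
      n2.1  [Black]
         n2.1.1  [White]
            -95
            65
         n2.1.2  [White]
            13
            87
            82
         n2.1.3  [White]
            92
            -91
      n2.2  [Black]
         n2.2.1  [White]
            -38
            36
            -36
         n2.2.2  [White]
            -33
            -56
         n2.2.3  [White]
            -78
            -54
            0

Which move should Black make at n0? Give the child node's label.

n1.1.1 (White): max(-49, -42, -69, 38) = 38
n1.1.2 (White): max(36, -91) = 36
n1.1 (Black): min(38, 36) = 36
n1.2.1 (White): max(67, 1, 8) = 67
n1.2.2 (White): max(-97, 74, 23) = 74
n1.2.3 (White): max(47, 50) = 50
n1.2.4 (White): max(31, 12, -38) = 31
n1.2 (Black): min(67, 74, 50, 31) = 31
n1 (White): max(36, 31) = 36
n2.1.1 (White): max(-95, 65) = 65
n2.1.2 (White): max(13, 87, 82) = 87
n2.1.3 (White): max(92, -91) = 92
n2.1 (Black): min(65, 87, 92) = 65
n2.2.1 (White): max(-38, 36, -36) = 36
n2.2.2 (White): max(-33, -56) = -33
n2.2.3 (White): max(-78, -54, 0) = 0
n2.2 (Black): min(36, -33, 0) = -33
n2 (White): max(65, -33) = 65
n0 (Black): min(36, 65) = 36
Black at n0 wants the lowest of {n1=36, n2=65}, so chooses n1.

n1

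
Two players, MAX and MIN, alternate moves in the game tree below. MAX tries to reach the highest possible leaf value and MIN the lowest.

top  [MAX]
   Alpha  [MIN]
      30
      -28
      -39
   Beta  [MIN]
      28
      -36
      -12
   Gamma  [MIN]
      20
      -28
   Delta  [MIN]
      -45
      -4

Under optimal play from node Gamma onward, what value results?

-28

Gamma (MIN): min(20, -28) = -28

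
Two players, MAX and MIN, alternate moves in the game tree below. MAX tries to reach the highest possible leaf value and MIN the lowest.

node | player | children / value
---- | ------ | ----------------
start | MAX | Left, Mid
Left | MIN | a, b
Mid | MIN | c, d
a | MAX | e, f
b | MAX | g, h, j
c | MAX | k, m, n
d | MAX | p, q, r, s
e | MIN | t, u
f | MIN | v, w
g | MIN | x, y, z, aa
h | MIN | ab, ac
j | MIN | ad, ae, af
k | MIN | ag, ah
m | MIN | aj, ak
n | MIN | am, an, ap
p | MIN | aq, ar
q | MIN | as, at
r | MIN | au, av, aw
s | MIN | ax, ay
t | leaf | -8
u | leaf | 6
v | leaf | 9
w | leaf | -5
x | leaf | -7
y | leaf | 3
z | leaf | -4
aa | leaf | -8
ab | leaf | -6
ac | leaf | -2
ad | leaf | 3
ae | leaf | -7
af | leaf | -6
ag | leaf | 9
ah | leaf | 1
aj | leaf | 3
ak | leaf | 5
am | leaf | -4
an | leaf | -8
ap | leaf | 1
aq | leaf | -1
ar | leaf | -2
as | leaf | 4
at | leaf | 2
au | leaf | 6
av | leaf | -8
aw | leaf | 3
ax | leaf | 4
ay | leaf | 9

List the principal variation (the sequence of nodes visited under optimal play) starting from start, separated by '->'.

start -> Mid -> c -> m -> aj

e (MIN): min(-8, 6) = -8
f (MIN): min(9, -5) = -5
a (MAX): max(-8, -5) = -5
g (MIN): min(-7, 3, -4, -8) = -8
h (MIN): min(-6, -2) = -6
j (MIN): min(3, -7, -6) = -7
b (MAX): max(-8, -6, -7) = -6
Left (MIN): min(-5, -6) = -6
k (MIN): min(9, 1) = 1
m (MIN): min(3, 5) = 3
n (MIN): min(-4, -8, 1) = -8
c (MAX): max(1, 3, -8) = 3
p (MIN): min(-1, -2) = -2
q (MIN): min(4, 2) = 2
r (MIN): min(6, -8, 3) = -8
s (MIN): min(4, 9) = 4
d (MAX): max(-2, 2, -8, 4) = 4
Mid (MIN): min(3, 4) = 3
start (MAX): max(-6, 3) = 3
At start, MAX picks Mid (highest: 3).
At Mid, MIN picks c (lowest: 3).
At c, MAX picks m (highest: 3).
At m, MIN picks aj (lowest: 3).
Terminal value 3.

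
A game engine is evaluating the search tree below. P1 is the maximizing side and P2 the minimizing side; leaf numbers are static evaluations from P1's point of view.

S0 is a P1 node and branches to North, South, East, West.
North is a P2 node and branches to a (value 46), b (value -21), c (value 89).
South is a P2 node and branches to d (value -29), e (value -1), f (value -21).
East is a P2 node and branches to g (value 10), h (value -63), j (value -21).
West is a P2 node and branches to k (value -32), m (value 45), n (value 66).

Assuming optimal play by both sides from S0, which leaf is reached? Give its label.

b

North (P2): min(46, -21, 89) = -21
South (P2): min(-29, -1, -21) = -29
East (P2): min(10, -63, -21) = -63
West (P2): min(-32, 45, 66) = -32
S0 (P1): max(-21, -29, -63, -32) = -21
At S0, P1 picks North (highest: -21).
At North, P2 picks b (lowest: -21).
Terminal value -21.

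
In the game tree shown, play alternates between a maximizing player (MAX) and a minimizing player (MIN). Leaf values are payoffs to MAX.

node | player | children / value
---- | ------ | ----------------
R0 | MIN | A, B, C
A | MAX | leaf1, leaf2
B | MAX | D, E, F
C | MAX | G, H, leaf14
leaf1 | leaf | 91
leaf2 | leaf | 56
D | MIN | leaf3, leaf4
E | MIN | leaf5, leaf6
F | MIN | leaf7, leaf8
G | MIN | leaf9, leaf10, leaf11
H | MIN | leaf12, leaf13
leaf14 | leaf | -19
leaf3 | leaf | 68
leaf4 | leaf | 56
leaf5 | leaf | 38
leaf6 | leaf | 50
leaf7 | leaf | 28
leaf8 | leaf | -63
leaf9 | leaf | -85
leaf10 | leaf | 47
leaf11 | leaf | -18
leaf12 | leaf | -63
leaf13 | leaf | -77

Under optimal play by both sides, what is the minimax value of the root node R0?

-19

A (MAX): max(91, 56) = 91
D (MIN): min(68, 56) = 56
E (MIN): min(38, 50) = 38
F (MIN): min(28, -63) = -63
B (MAX): max(56, 38, -63) = 56
G (MIN): min(-85, 47, -18) = -85
H (MIN): min(-63, -77) = -77
C (MAX): max(-85, -77, -19) = -19
R0 (MIN): min(91, 56, -19) = -19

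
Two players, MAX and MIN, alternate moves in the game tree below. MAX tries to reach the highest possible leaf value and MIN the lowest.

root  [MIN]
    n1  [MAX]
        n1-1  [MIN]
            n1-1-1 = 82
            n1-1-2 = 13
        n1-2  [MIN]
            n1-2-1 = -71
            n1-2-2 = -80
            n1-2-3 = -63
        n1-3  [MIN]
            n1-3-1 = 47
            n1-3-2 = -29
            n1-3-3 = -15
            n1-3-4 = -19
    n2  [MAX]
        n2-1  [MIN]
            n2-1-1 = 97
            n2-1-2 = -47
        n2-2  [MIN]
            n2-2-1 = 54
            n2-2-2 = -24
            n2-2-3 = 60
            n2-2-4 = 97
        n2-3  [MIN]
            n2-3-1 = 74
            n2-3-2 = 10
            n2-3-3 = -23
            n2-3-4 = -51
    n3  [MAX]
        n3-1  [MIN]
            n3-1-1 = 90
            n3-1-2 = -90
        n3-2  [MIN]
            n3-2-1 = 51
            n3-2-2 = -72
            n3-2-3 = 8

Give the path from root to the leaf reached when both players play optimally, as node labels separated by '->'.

n1-1 (MIN): min(82, 13) = 13
n1-2 (MIN): min(-71, -80, -63) = -80
n1-3 (MIN): min(47, -29, -15, -19) = -29
n1 (MAX): max(13, -80, -29) = 13
n2-1 (MIN): min(97, -47) = -47
n2-2 (MIN): min(54, -24, 60, 97) = -24
n2-3 (MIN): min(74, 10, -23, -51) = -51
n2 (MAX): max(-47, -24, -51) = -24
n3-1 (MIN): min(90, -90) = -90
n3-2 (MIN): min(51, -72, 8) = -72
n3 (MAX): max(-90, -72) = -72
root (MIN): min(13, -24, -72) = -72
At root, MIN picks n3 (lowest: -72).
At n3, MAX picks n3-2 (highest: -72).
At n3-2, MIN picks n3-2-2 (lowest: -72).
Terminal value -72.

root -> n3 -> n3-2 -> n3-2-2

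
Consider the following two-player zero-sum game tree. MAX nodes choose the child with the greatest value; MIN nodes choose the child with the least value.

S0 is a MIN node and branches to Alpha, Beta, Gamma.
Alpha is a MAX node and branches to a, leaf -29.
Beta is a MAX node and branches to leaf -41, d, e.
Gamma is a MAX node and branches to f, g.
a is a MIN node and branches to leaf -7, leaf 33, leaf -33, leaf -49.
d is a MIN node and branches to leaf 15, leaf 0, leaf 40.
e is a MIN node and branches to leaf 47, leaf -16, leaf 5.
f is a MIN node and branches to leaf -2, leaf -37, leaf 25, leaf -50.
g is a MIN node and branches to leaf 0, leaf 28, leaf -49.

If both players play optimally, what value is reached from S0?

-49

a (MIN): min(-7, 33, -33, -49) = -49
Alpha (MAX): max(-49, -29) = -29
d (MIN): min(15, 0, 40) = 0
e (MIN): min(47, -16, 5) = -16
Beta (MAX): max(-41, 0, -16) = 0
f (MIN): min(-2, -37, 25, -50) = -50
g (MIN): min(0, 28, -49) = -49
Gamma (MAX): max(-50, -49) = -49
S0 (MIN): min(-29, 0, -49) = -49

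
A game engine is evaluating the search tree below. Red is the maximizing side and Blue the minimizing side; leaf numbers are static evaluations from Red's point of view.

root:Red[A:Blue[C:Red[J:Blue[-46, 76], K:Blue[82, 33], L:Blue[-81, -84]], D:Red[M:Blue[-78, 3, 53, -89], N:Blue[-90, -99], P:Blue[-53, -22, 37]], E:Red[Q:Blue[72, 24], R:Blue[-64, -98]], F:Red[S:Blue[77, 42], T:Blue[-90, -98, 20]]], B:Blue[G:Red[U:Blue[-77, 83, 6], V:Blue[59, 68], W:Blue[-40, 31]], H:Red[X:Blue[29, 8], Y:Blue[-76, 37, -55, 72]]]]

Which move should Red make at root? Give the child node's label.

B

J (Blue): min(-46, 76) = -46
K (Blue): min(82, 33) = 33
L (Blue): min(-81, -84) = -84
C (Red): max(-46, 33, -84) = 33
M (Blue): min(-78, 3, 53, -89) = -89
N (Blue): min(-90, -99) = -99
P (Blue): min(-53, -22, 37) = -53
D (Red): max(-89, -99, -53) = -53
Q (Blue): min(72, 24) = 24
R (Blue): min(-64, -98) = -98
E (Red): max(24, -98) = 24
S (Blue): min(77, 42) = 42
T (Blue): min(-90, -98, 20) = -98
F (Red): max(42, -98) = 42
A (Blue): min(33, -53, 24, 42) = -53
U (Blue): min(-77, 83, 6) = -77
V (Blue): min(59, 68) = 59
W (Blue): min(-40, 31) = -40
G (Red): max(-77, 59, -40) = 59
X (Blue): min(29, 8) = 8
Y (Blue): min(-76, 37, -55, 72) = -76
H (Red): max(8, -76) = 8
B (Blue): min(59, 8) = 8
root (Red): max(-53, 8) = 8
Red at root wants the highest of {A=-53, B=8}, so chooses B.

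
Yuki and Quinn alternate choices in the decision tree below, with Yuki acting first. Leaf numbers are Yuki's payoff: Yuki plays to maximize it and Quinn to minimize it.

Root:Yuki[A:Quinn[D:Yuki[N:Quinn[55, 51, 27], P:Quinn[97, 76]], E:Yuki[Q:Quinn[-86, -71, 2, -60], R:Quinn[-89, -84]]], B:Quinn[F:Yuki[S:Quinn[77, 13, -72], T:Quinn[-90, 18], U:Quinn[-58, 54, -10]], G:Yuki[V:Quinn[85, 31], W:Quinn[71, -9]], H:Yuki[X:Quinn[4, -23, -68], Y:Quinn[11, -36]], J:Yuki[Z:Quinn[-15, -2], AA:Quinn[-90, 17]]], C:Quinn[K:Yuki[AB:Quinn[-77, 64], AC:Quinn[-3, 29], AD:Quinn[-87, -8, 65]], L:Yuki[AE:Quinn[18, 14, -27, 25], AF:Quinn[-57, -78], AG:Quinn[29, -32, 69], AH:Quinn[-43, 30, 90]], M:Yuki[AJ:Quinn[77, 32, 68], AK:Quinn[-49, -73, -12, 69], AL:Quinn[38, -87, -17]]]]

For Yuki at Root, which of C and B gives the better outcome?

AB (Quinn): min(-77, 64) = -77
AC (Quinn): min(-3, 29) = -3
AD (Quinn): min(-87, -8, 65) = -87
K (Yuki): max(-77, -3, -87) = -3
AE (Quinn): min(18, 14, -27, 25) = -27
AF (Quinn): min(-57, -78) = -78
AG (Quinn): min(29, -32, 69) = -32
AH (Quinn): min(-43, 30, 90) = -43
L (Yuki): max(-27, -78, -32, -43) = -27
AJ (Quinn): min(77, 32, 68) = 32
AK (Quinn): min(-49, -73, -12, 69) = -73
AL (Quinn): min(38, -87, -17) = -87
M (Yuki): max(32, -73, -87) = 32
C (Quinn): min(-3, -27, 32) = -27
S (Quinn): min(77, 13, -72) = -72
T (Quinn): min(-90, 18) = -90
U (Quinn): min(-58, 54, -10) = -58
F (Yuki): max(-72, -90, -58) = -58
V (Quinn): min(85, 31) = 31
W (Quinn): min(71, -9) = -9
G (Yuki): max(31, -9) = 31
X (Quinn): min(4, -23, -68) = -68
Y (Quinn): min(11, -36) = -36
H (Yuki): max(-68, -36) = -36
Z (Quinn): min(-15, -2) = -15
AA (Quinn): min(-90, 17) = -90
J (Yuki): max(-15, -90) = -15
B (Quinn): min(-58, 31, -36, -15) = -58
Yuki prefers the higher value; C=-27, B=-58. C is better since -27 > -58.

C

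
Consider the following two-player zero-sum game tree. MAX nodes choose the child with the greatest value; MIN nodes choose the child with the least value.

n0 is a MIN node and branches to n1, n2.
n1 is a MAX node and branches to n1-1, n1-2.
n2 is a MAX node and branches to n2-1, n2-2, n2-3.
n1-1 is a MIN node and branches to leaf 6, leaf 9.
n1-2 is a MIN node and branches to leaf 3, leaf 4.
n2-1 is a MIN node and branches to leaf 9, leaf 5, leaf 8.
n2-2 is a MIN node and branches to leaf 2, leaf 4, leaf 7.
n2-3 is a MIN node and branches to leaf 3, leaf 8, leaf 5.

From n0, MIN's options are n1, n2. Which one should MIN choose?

n1-1 (MIN): min(6, 9) = 6
n1-2 (MIN): min(3, 4) = 3
n1 (MAX): max(6, 3) = 6
n2-1 (MIN): min(9, 5, 8) = 5
n2-2 (MIN): min(2, 4, 7) = 2
n2-3 (MIN): min(3, 8, 5) = 3
n2 (MAX): max(5, 2, 3) = 5
n0 (MIN): min(6, 5) = 5
MIN at n0 wants the lowest of {n1=6, n2=5}, so chooses n2.

n2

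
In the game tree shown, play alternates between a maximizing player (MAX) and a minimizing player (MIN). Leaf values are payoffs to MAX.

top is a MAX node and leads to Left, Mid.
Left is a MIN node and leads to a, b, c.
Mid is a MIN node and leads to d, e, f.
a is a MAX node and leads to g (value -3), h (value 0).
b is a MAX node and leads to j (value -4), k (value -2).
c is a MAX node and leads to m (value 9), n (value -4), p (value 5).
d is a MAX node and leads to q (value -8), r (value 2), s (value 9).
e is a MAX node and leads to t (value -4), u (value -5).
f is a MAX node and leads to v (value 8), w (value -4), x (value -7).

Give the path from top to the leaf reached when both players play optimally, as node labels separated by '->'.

top -> Left -> b -> k

a (MAX): max(-3, 0) = 0
b (MAX): max(-4, -2) = -2
c (MAX): max(9, -4, 5) = 9
Left (MIN): min(0, -2, 9) = -2
d (MAX): max(-8, 2, 9) = 9
e (MAX): max(-4, -5) = -4
f (MAX): max(8, -4, -7) = 8
Mid (MIN): min(9, -4, 8) = -4
top (MAX): max(-2, -4) = -2
At top, MAX picks Left (highest: -2).
At Left, MIN picks b (lowest: -2).
At b, MAX picks k (highest: -2).
Terminal value -2.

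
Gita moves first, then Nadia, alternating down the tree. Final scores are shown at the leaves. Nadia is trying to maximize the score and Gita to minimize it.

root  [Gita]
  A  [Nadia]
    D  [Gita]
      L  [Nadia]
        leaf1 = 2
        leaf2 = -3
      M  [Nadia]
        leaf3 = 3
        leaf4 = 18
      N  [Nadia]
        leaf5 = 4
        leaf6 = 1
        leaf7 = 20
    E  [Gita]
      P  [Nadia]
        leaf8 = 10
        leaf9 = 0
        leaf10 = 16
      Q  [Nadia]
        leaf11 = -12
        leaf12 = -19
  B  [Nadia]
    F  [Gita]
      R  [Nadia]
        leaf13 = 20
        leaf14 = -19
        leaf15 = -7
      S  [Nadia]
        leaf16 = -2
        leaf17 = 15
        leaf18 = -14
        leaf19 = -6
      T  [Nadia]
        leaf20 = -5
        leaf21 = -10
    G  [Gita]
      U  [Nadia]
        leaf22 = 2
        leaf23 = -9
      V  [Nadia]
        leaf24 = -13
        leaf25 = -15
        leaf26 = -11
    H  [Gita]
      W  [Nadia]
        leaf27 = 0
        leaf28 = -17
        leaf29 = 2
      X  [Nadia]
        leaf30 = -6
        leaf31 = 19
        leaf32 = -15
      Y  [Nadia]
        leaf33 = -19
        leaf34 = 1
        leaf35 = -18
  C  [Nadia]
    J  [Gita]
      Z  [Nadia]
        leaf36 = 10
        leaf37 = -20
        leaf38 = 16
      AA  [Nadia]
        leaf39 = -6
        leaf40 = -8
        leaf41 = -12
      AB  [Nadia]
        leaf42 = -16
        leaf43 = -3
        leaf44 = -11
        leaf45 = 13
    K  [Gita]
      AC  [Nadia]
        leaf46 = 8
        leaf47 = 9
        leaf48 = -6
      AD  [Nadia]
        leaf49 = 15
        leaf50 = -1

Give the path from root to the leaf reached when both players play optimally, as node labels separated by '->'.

root -> B -> H -> Y -> leaf34

L (Nadia): max(2, -3) = 2
M (Nadia): max(3, 18) = 18
N (Nadia): max(4, 1, 20) = 20
D (Gita): min(2, 18, 20) = 2
P (Nadia): max(10, 0, 16) = 16
Q (Nadia): max(-12, -19) = -12
E (Gita): min(16, -12) = -12
A (Nadia): max(2, -12) = 2
R (Nadia): max(20, -19, -7) = 20
S (Nadia): max(-2, 15, -14, -6) = 15
T (Nadia): max(-5, -10) = -5
F (Gita): min(20, 15, -5) = -5
U (Nadia): max(2, -9) = 2
V (Nadia): max(-13, -15, -11) = -11
G (Gita): min(2, -11) = -11
W (Nadia): max(0, -17, 2) = 2
X (Nadia): max(-6, 19, -15) = 19
Y (Nadia): max(-19, 1, -18) = 1
H (Gita): min(2, 19, 1) = 1
B (Nadia): max(-5, -11, 1) = 1
Z (Nadia): max(10, -20, 16) = 16
AA (Nadia): max(-6, -8, -12) = -6
AB (Nadia): max(-16, -3, -11, 13) = 13
J (Gita): min(16, -6, 13) = -6
AC (Nadia): max(8, 9, -6) = 9
AD (Nadia): max(15, -1) = 15
K (Gita): min(9, 15) = 9
C (Nadia): max(-6, 9) = 9
root (Gita): min(2, 1, 9) = 1
At root, Gita picks B (lowest: 1).
At B, Nadia picks H (highest: 1).
At H, Gita picks Y (lowest: 1).
At Y, Nadia picks leaf34 (highest: 1).
Terminal value 1.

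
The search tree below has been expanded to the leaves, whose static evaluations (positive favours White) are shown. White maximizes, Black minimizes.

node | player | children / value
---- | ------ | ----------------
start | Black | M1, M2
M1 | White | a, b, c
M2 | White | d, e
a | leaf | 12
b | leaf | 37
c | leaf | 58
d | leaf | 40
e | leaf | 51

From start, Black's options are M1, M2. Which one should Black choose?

M2

M1 (White): max(12, 37, 58) = 58
M2 (White): max(40, 51) = 51
start (Black): min(58, 51) = 51
Black at start wants the lowest of {M1=58, M2=51}, so chooses M2.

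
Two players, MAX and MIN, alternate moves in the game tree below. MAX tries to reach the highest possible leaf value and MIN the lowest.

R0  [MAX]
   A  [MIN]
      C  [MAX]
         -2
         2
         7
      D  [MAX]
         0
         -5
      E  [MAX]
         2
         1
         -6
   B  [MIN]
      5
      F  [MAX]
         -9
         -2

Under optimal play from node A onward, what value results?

0

C (MAX): max(-2, 2, 7) = 7
D (MAX): max(0, -5) = 0
E (MAX): max(2, 1, -6) = 2
A (MIN): min(7, 0, 2) = 0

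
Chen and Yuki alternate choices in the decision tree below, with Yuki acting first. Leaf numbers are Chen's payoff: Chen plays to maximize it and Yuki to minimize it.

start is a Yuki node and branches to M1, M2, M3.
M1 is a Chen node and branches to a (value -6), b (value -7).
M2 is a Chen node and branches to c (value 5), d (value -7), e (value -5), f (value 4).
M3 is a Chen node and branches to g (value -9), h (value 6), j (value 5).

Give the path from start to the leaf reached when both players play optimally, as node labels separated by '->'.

M1 (Chen): max(-6, -7) = -6
M2 (Chen): max(5, -7, -5, 4) = 5
M3 (Chen): max(-9, 6, 5) = 6
start (Yuki): min(-6, 5, 6) = -6
At start, Yuki picks M1 (lowest: -6).
At M1, Chen picks a (highest: -6).
Terminal value -6.

start -> M1 -> a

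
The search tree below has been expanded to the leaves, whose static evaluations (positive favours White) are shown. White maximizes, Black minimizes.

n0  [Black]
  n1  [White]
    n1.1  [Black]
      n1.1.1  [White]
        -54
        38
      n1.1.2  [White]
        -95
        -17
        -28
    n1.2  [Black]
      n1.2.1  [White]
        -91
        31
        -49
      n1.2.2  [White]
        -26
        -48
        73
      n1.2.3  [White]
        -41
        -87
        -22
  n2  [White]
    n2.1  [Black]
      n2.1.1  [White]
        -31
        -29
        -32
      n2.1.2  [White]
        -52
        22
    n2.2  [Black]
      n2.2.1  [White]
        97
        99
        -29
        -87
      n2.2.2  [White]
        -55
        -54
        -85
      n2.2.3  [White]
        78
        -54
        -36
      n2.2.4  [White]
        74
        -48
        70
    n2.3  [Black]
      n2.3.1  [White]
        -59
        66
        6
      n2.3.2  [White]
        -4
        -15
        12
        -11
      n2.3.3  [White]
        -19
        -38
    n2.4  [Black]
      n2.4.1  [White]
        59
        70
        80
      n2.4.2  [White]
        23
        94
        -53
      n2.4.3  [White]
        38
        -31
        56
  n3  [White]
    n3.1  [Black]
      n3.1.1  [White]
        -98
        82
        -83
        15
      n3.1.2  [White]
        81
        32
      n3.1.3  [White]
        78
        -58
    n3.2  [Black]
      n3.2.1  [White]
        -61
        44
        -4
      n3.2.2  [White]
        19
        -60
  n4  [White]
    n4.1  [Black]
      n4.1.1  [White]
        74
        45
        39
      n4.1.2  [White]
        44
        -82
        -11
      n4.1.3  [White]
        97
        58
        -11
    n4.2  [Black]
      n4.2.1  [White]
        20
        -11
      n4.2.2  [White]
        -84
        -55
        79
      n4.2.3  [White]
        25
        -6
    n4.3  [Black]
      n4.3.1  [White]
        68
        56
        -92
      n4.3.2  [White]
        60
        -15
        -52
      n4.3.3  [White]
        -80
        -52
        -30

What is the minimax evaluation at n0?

-17

n1.1.1 (White): max(-54, 38) = 38
n1.1.2 (White): max(-95, -17, -28) = -17
n1.1 (Black): min(38, -17) = -17
n1.2.1 (White): max(-91, 31, -49) = 31
n1.2.2 (White): max(-26, -48, 73) = 73
n1.2.3 (White): max(-41, -87, -22) = -22
n1.2 (Black): min(31, 73, -22) = -22
n1 (White): max(-17, -22) = -17
n2.1.1 (White): max(-31, -29, -32) = -29
n2.1.2 (White): max(-52, 22) = 22
n2.1 (Black): min(-29, 22) = -29
n2.2.1 (White): max(97, 99, -29, -87) = 99
n2.2.2 (White): max(-55, -54, -85) = -54
n2.2.3 (White): max(78, -54, -36) = 78
n2.2.4 (White): max(74, -48, 70) = 74
n2.2 (Black): min(99, -54, 78, 74) = -54
n2.3.1 (White): max(-59, 66, 6) = 66
n2.3.2 (White): max(-4, -15, 12, -11) = 12
n2.3.3 (White): max(-19, -38) = -19
n2.3 (Black): min(66, 12, -19) = -19
n2.4.1 (White): max(59, 70, 80) = 80
n2.4.2 (White): max(23, 94, -53) = 94
n2.4.3 (White): max(38, -31, 56) = 56
n2.4 (Black): min(80, 94, 56) = 56
n2 (White): max(-29, -54, -19, 56) = 56
n3.1.1 (White): max(-98, 82, -83, 15) = 82
n3.1.2 (White): max(81, 32) = 81
n3.1.3 (White): max(78, -58) = 78
n3.1 (Black): min(82, 81, 78) = 78
n3.2.1 (White): max(-61, 44, -4) = 44
n3.2.2 (White): max(19, -60) = 19
n3.2 (Black): min(44, 19) = 19
n3 (White): max(78, 19) = 78
n4.1.1 (White): max(74, 45, 39) = 74
n4.1.2 (White): max(44, -82, -11) = 44
n4.1.3 (White): max(97, 58, -11) = 97
n4.1 (Black): min(74, 44, 97) = 44
n4.2.1 (White): max(20, -11) = 20
n4.2.2 (White): max(-84, -55, 79) = 79
n4.2.3 (White): max(25, -6) = 25
n4.2 (Black): min(20, 79, 25) = 20
n4.3.1 (White): max(68, 56, -92) = 68
n4.3.2 (White): max(60, -15, -52) = 60
n4.3.3 (White): max(-80, -52, -30) = -30
n4.3 (Black): min(68, 60, -30) = -30
n4 (White): max(44, 20, -30) = 44
n0 (Black): min(-17, 56, 78, 44) = -17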